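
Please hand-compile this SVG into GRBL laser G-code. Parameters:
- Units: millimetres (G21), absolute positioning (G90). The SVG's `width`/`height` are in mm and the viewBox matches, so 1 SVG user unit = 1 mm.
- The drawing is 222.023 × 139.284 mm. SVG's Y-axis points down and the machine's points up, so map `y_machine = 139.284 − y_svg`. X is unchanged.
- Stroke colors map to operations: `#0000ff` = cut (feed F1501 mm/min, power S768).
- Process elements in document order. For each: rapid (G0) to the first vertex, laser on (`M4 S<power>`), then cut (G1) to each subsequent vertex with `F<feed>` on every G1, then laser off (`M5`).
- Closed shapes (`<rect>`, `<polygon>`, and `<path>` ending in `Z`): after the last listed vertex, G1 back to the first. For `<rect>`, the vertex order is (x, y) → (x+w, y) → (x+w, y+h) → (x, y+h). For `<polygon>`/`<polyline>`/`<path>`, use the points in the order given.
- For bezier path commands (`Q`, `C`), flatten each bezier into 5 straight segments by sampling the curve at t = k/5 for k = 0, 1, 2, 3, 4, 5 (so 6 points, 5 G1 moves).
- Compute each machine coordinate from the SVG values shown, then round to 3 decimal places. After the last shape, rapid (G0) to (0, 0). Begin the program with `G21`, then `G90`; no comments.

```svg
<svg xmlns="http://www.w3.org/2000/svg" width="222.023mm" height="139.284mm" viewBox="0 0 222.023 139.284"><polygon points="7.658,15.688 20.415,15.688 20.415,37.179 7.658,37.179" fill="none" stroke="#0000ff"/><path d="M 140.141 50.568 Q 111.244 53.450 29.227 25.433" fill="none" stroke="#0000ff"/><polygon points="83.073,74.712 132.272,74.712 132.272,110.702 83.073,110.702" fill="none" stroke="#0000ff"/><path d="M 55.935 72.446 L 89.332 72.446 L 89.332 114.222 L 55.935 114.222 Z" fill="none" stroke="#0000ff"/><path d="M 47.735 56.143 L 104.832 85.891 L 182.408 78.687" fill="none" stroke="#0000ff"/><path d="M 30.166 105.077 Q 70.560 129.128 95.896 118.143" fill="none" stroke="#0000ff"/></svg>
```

viewBox `0 0 222.023 139.284` with mm width/height → 1 unit = 1 mm. Flip: y_m = 139.284 − y_svg.

**Shape 1** — `<polygon>` rectangle, stroke `#0000ff` → cut (S768, F1501). Machine vertices: (7.658,123.596) → (20.415,123.596) → (20.415,102.105) → (7.658,102.105) → (7.658,123.596). Closed: final G1 returns to the first vertex.

**Shape 2** — `<path>` quadratic bezier, stroke `#0000ff` → cut (S768, F1501). Control points (SVG): P0=(140.141,50.568), P1=(111.244,53.450), P2=(29.227,25.433); sampled at t=k/5. Machine vertices: (140.141,88.716) → (126.457,88.799) → (108.524,91.354) → (86.341,96.381) → (59.909,103.880) → (29.227,113.851). Open path.

**Shape 3** — `<polygon>` rectangle, stroke `#0000ff` → cut (S768, F1501). Machine vertices: (83.073,64.572) → (132.272,64.572) → (132.272,28.582) → (83.073,28.582) → (83.073,64.572). Closed: final G1 returns to the first vertex.

**Shape 4** — `<path>` rectangle, stroke `#0000ff` → cut (S768, F1501). Machine vertices: (55.935,66.838) → (89.332,66.838) → (89.332,25.062) → (55.935,25.062) → (55.935,66.838). Closed: final G1 returns to the first vertex.

**Shape 5** — `<path>` open polyline, stroke `#0000ff` → cut (S768, F1501). Machine vertices: (47.735,83.141) → (104.832,53.393) → (182.408,60.597). Open path.

**Shape 6** — `<path>` quadratic bezier, stroke `#0000ff` → cut (S768, F1501). Control points (SVG): P0=(30.166,105.077), P1=(70.560,129.128), P2=(95.896,118.143); sampled at t=k/5. Machine vertices: (30.166,34.207) → (45.721,25.988) → (60.072,20.572) → (73.218,17.959) → (85.159,18.148) → (95.896,21.141). Open path.

G21
G90
G0 X7.658 Y123.596
M4 S768
G1 X20.415 Y123.596 F1501
G1 X20.415 Y102.105 F1501
G1 X7.658 Y102.105 F1501
G1 X7.658 Y123.596 F1501
M5
G0 X140.141 Y88.716
M4 S768
G1 X126.457 Y88.799 F1501
G1 X108.524 Y91.354 F1501
G1 X86.341 Y96.381 F1501
G1 X59.909 Y103.880 F1501
G1 X29.227 Y113.851 F1501
M5
G0 X83.073 Y64.572
M4 S768
G1 X132.272 Y64.572 F1501
G1 X132.272 Y28.582 F1501
G1 X83.073 Y28.582 F1501
G1 X83.073 Y64.572 F1501
M5
G0 X55.935 Y66.838
M4 S768
G1 X89.332 Y66.838 F1501
G1 X89.332 Y25.062 F1501
G1 X55.935 Y25.062 F1501
G1 X55.935 Y66.838 F1501
M5
G0 X47.735 Y83.141
M4 S768
G1 X104.832 Y53.393 F1501
G1 X182.408 Y60.597 F1501
M5
G0 X30.166 Y34.207
M4 S768
G1 X45.721 Y25.988 F1501
G1 X60.072 Y20.572 F1501
G1 X73.218 Y17.959 F1501
G1 X85.159 Y18.148 F1501
G1 X95.896 Y21.141 F1501
M5
G0 X0.000 Y0.000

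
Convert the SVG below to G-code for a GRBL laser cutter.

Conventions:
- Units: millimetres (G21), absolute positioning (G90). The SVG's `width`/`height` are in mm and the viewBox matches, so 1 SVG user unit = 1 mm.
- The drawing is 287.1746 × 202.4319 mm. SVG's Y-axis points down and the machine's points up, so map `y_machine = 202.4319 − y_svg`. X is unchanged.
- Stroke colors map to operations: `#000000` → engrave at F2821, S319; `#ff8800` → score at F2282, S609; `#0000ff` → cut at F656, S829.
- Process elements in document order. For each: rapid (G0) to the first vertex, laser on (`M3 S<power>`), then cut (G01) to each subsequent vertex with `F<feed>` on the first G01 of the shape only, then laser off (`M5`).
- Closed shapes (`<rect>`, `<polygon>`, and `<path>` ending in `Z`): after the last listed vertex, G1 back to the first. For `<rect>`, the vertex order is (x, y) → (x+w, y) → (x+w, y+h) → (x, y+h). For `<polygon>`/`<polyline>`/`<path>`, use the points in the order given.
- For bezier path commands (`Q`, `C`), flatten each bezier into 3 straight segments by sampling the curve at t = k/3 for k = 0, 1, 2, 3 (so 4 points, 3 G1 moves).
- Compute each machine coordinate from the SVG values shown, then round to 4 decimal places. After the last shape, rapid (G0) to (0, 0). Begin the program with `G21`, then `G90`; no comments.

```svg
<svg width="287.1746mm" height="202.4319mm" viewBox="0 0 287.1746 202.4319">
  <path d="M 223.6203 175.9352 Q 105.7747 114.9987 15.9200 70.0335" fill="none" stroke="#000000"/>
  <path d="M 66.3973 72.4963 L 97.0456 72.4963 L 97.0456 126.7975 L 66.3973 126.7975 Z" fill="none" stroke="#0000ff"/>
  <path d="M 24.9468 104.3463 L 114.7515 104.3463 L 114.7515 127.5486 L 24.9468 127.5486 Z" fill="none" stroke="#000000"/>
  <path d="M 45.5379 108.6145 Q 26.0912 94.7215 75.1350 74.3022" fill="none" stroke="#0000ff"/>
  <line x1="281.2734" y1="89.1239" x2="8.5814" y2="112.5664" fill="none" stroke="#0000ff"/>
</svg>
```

G21
G90
G0 X223.6203 Y26.4967
M3 S319
G01 X148.1667 Y65.3464 F2821
G01 X78.9332 Y100.6470
G01 X15.9200 Y132.3984
M5
G0 X66.3973 Y129.9356
M3 S829
G01 X97.0456 Y129.9356 F656
G01 X97.0456 Y75.6344
G01 X66.3973 Y75.6344
G01 X66.3973 Y129.9356
M5
G0 X24.9468 Y98.0856
M3 S319
G01 X114.7515 Y98.0856 F2821
G01 X114.7515 Y74.8833
G01 X24.9468 Y74.8833
G01 X24.9468 Y98.0856
M5
G0 X45.5379 Y93.8174
M3 S829
G01 X40.1835 Y103.8045 F656
G01 X50.0492 Y115.2420
G01 X75.1350 Y128.1297
M5
G0 X281.2734 Y113.3080
M3 S829
G01 X8.5814 Y89.8655 F656
M5
G0 X0.0000 Y0.0000

1 u = 1 mm; y_m = 202.4319 − y.

[1] `<path>` quadratic bezier, #000000→engrave S319 F2821: (223.6203,26.4967) → (148.1667,65.3464) → (78.9332,100.6470) → (15.9200,132.3984)

[2] `<path>` rectangle, #0000ff→cut S829 F656: (66.3973,129.9356) → (97.0456,129.9356) → (97.0456,75.6344) → (66.3973,75.6344) → (66.3973,129.9356) (closed)

[3] `<path>` rectangle, #000000→engrave S319 F2821: (24.9468,98.0856) → (114.7515,98.0856) → (114.7515,74.8833) → (24.9468,74.8833) → (24.9468,98.0856) (closed)

[4] `<path>` quadratic bezier, #0000ff→cut S829 F656: (45.5379,93.8174) → (40.1835,103.8045) → (50.0492,115.2420) → (75.1350,128.1297)

[5] `<line>` line segment, #0000ff→cut S829 F656: (281.2734,113.3080) → (8.5814,89.8655)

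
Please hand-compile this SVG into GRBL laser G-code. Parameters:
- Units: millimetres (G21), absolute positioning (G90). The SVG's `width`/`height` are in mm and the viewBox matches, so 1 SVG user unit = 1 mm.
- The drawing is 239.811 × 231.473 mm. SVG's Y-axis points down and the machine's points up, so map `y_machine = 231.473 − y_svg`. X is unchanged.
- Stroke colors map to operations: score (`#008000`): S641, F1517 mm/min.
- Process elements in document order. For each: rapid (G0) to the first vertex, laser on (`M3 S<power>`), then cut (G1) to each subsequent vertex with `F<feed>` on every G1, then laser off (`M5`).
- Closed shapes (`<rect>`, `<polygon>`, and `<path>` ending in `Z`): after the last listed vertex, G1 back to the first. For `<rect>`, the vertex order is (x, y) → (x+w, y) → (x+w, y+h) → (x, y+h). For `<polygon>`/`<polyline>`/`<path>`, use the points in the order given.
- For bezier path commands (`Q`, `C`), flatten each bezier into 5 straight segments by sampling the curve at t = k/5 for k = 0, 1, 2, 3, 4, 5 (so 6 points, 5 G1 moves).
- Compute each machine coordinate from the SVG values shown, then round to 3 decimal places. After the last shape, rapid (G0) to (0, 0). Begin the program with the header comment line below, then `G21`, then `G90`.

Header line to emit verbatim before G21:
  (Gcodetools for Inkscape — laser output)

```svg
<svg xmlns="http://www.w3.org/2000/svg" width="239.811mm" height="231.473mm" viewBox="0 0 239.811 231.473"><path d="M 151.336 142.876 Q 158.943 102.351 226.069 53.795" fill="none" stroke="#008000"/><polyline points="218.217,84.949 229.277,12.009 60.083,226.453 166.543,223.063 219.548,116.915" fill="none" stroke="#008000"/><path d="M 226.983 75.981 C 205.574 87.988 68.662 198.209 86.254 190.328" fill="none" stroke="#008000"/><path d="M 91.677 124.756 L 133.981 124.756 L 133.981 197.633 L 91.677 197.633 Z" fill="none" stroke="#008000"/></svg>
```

(Gcodetools for Inkscape — laser output)
G21
G90
G0 X151.336 Y88.597
M3 S641
G1 X156.760 Y105.128 F1517
G1 X166.945 Y122.302 F1517
G1 X181.891 Y140.118 F1517
G1 X201.599 Y158.577 F1517
G1 X226.069 Y177.678 F1517
M5
G0 X218.217 Y146.524
M3 S641
G1 X229.277 Y219.464 F1517
G1 X60.083 Y5.020 F1517
G1 X166.543 Y8.410 F1517
G1 X219.548 Y114.558 F1517
M5
G0 X226.983 Y155.492
M3 S641
G1 X202.437 Y138.233 F1517
G1 X163.131 Y107.785 F1517
G1 X122.025 Y74.533 F1517
G1 X92.079 Y48.858 F1517
G1 X86.254 Y41.145 F1517
M5
G0 X91.677 Y106.717
M3 S641
G1 X133.981 Y106.717 F1517
G1 X133.981 Y33.840 F1517
G1 X91.677 Y33.840 F1517
G1 X91.677 Y106.717 F1517
M5
G0 X0.000 Y0.000

1 u = 1 mm; y_m = 231.473 − y.

[1] `<path>` quadratic bezier, #008000→score S641 F1517: (151.336,88.597) → (156.760,105.128) → (166.945,122.302) → (181.891,140.118) → (201.599,158.577) → (226.069,177.678)

[2] `<polyline>` open polyline, #008000→score S641 F1517: (218.217,146.524) → (229.277,219.464) → (60.083,5.020) → (166.543,8.410) → (219.548,114.558)

[3] `<path>` cubic bezier, #008000→score S641 F1517: (226.983,155.492) → (202.437,138.233) → (163.131,107.785) → (122.025,74.533) → (92.079,48.858) → (86.254,41.145)

[4] `<path>` rectangle, #008000→score S641 F1517: (91.677,106.717) → (133.981,106.717) → (133.981,33.840) → (91.677,33.840) → (91.677,106.717) (closed)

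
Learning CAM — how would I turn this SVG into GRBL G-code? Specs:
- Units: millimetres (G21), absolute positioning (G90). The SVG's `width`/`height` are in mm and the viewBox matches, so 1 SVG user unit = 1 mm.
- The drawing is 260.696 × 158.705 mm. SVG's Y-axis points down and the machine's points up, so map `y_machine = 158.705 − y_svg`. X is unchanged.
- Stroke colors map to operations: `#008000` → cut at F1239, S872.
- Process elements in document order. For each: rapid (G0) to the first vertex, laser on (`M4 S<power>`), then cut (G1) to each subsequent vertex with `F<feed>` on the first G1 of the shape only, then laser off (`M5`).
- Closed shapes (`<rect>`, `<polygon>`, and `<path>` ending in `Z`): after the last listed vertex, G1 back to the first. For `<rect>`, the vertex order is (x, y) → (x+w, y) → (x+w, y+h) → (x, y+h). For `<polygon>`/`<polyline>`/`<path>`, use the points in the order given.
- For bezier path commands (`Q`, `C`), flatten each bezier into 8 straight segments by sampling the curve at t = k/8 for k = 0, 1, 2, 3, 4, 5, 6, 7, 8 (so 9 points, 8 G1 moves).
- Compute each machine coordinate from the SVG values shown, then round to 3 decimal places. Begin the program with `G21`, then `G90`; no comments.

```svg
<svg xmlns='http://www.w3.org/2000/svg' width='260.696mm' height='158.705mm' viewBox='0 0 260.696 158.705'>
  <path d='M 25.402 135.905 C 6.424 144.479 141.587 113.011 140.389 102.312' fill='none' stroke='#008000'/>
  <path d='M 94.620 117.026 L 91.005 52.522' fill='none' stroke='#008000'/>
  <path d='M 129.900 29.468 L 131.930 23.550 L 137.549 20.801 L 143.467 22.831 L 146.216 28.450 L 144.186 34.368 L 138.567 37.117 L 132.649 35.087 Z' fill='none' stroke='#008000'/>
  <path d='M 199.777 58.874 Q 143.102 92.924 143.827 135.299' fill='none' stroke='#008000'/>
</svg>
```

Since the viewBox matches the mm dimensions, user units are millimetres directly. The only transform is the Y-flip y_m = 158.705 − y_svg.

Shape 1 is a cubic bezier drawn with `<path>`. Its stroke #008000 means cut at S872, F1239. After flipping Y the toolpath is (25.402,22.800) → (24.943,21.343) → (35.531,22.927) → (53.761,26.840) → (76.228,32.369) → (99.529,38.802) → (120.259,45.425) → (135.014,51.526) → (140.389,56.393).

Shape 2 is a line segment drawn with `<path>`. Its stroke #008000 means cut at S872, F1239. After flipping Y the toolpath is (94.620,41.679) → (91.005,106.183).

Shape 3 is a regular polygon drawn with `<path>`. Its stroke #008000 means cut at S872, F1239. After flipping Y the toolpath is (129.900,129.237) → (131.930,135.155) → (137.549,137.904) → (143.467,135.874) → (146.216,130.255) → (144.186,124.337) → (138.567,121.588) → (132.649,123.618) → (129.900,129.237), returning to the start.

Shape 4 is a quadratic bezier drawn with `<path>`. Its stroke #008000 means cut at S872, F1239. After flipping Y the toolpath is (199.777,99.831) → (186.505,91.188) → (175.027,82.286) → (165.343,73.123) → (157.452,63.700) → (151.355,54.017) → (147.052,44.073) → (144.543,33.870) → (143.827,23.406).

G21
G90
G0 X25.402 Y22.800
M4 S872
G1 X24.943 Y21.343 F1239
G1 X35.531 Y22.927
G1 X53.761 Y26.840
G1 X76.228 Y32.369
G1 X99.529 Y38.802
G1 X120.259 Y45.425
G1 X135.014 Y51.526
G1 X140.389 Y56.393
M5
G0 X94.620 Y41.679
M4 S872
G1 X91.005 Y106.183 F1239
M5
G0 X129.900 Y129.237
M4 S872
G1 X131.930 Y135.155 F1239
G1 X137.549 Y137.904
G1 X143.467 Y135.874
G1 X146.216 Y130.255
G1 X144.186 Y124.337
G1 X138.567 Y121.588
G1 X132.649 Y123.618
G1 X129.900 Y129.237
M5
G0 X199.777 Y99.831
M4 S872
G1 X186.505 Y91.188 F1239
G1 X175.027 Y82.286
G1 X165.343 Y73.123
G1 X157.452 Y63.700
G1 X151.355 Y54.017
G1 X147.052 Y44.073
G1 X144.543 Y33.870
G1 X143.827 Y23.406
M5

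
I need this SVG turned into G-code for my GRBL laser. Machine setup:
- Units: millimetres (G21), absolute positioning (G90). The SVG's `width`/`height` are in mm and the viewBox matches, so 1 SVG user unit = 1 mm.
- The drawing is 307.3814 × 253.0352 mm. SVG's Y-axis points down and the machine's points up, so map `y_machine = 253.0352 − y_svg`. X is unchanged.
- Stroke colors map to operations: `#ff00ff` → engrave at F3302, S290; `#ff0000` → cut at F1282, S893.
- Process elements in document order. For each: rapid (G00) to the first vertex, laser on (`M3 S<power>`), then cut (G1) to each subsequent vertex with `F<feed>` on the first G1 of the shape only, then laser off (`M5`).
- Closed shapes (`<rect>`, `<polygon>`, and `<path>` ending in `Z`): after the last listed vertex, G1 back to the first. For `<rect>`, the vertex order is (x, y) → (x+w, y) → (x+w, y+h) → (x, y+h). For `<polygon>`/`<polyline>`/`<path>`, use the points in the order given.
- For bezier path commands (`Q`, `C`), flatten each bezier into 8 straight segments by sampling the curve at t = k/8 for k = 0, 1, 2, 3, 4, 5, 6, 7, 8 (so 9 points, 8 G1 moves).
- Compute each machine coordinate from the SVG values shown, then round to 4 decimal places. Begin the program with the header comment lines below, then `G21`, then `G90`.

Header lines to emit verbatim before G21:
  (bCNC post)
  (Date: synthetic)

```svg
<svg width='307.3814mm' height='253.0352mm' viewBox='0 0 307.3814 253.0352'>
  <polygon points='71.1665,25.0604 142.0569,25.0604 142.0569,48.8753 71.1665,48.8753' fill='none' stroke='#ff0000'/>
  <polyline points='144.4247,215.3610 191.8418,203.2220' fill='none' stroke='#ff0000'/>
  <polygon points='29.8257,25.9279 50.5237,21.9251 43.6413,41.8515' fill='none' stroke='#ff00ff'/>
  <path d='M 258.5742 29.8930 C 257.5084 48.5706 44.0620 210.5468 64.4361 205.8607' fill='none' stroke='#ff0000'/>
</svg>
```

viewBox `0 0 307.3814 253.0352` with mm width/height → 1 unit = 1 mm. Flip: y_m = 253.0352 − y_svg.

**Shape 1** — `<polygon>` rectangle, stroke `#ff0000` → cut (S893, F1282). Machine vertices: (71.1665,227.9748) → (142.0569,227.9748) → (142.0569,204.1599) → (71.1665,204.1599) → (71.1665,227.9748). Closed: final G1 returns to the first vertex.

**Shape 2** — `<polyline>` line segment, stroke `#ff0000` → cut (S893, F1282). Machine vertices: (144.4247,37.6742) → (191.8418,49.8132). Open path.

**Shape 3** — `<polygon>` regular polygon, stroke `#ff00ff` → engrave (S290, F3302). Machine vertices: (29.8257,227.1073) → (50.5237,231.1101) → (43.6413,211.1837) → (29.8257,227.1073). Closed: final G1 returns to the first vertex.

**Shape 4** — `<path>` cubic bezier, stroke `#ff0000` → cut (S893, F1282). Control points (SVG): P0=(258.5742,29.8930), P1=(257.5084,48.5706), P2=(44.0620,210.5468), P3=(64.4361,205.8607); sampled at t=k/8. Machine vertices: (258.5742,223.1422) → (249.0907,210.0264) → (224.9254,187.1087) → (191.3072,158.0214) → (153.4652,126.3970) → (116.6281,95.8677) → (86.0250,70.0660) → (66.8847,52.6241) → (64.4361,47.1745). Open path.

(bCNC post)
(Date: synthetic)
G21
G90
G00 X71.1665 Y227.9748
M3 S893
G1 X142.0569 Y227.9748 F1282
G1 X142.0569 Y204.1599
G1 X71.1665 Y204.1599
G1 X71.1665 Y227.9748
M5
G00 X144.4247 Y37.6742
M3 S893
G1 X191.8418 Y49.8132 F1282
M5
G00 X29.8257 Y227.1073
M3 S290
G1 X50.5237 Y231.1101 F3302
G1 X43.6413 Y211.1837
G1 X29.8257 Y227.1073
M5
G00 X258.5742 Y223.1422
M3 S893
G1 X249.0907 Y210.0264 F1282
G1 X224.9254 Y187.1087
G1 X191.3072 Y158.0214
G1 X153.4652 Y126.3970
G1 X116.6281 Y95.8677
G1 X86.0250 Y70.0660
G1 X66.8847 Y52.6241
G1 X64.4361 Y47.1745
M5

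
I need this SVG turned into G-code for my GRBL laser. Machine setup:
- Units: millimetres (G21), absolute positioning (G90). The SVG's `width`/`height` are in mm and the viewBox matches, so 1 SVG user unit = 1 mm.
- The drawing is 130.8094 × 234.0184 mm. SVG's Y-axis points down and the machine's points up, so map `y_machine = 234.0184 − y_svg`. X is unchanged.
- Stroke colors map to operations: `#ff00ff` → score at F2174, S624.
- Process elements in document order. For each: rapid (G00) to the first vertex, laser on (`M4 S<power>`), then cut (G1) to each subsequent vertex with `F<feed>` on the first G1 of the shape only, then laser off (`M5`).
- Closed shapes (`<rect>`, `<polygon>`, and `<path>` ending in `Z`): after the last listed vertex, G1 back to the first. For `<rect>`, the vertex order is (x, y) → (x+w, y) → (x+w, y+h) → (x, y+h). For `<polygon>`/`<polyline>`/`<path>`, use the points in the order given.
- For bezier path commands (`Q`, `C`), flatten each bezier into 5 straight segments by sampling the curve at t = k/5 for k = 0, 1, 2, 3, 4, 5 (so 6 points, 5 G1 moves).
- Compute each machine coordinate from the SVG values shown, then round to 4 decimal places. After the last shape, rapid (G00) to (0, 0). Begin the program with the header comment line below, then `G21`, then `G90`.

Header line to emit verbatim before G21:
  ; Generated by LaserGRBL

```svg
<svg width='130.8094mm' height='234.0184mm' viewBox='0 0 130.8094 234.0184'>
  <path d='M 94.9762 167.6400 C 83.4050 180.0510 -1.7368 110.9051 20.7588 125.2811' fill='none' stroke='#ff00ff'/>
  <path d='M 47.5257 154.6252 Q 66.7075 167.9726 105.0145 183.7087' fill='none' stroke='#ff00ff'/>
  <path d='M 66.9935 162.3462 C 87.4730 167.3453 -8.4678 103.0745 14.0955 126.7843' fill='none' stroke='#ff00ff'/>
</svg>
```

; Generated by LaserGRBL
G21
G90
G00 X94.9762 Y66.3784
M4 S624
G1 X80.6547 Y67.3980 F2174
G1 X57.3742 Y80.0675
G1 X33.8327 Y96.4630
G1 X18.7283 Y108.6609
G1 X20.7588 Y108.7373
M5
G00 X47.5257 Y79.3932
M4 S624
G1 X55.9634 Y73.9587 F2174
G1 X65.9312 Y68.3331
G1 X77.4289 Y62.5164
G1 X90.4567 Y56.5086
G1 X105.0145 Y50.3097
M5
G00 X66.9935 Y71.6722
M4 S624
G1 X67.1902 Y75.7271 F2174
G1 X50.7223 Y88.8588
G1 X28.8663 Y103.5192
G1 X12.8986 Y112.1603
G1 X14.0955 Y107.2341
M5
G00 X0.0000 Y0.0000

Since the viewBox matches the mm dimensions, user units are millimetres directly. The only transform is the Y-flip y_m = 234.0184 − y_svg.

Shape 1 is a cubic bezier drawn with `<path>`. Its stroke #ff00ff means score at S624, F2174. After flipping Y the toolpath is (94.9762,66.3784) → (80.6547,67.3980) → (57.3742,80.0675) → (33.8327,96.4630) → (18.7283,108.6609) → (20.7588,108.7373).

Shape 2 is a quadratic bezier drawn with `<path>`. Its stroke #ff00ff means score at S624, F2174. After flipping Y the toolpath is (47.5257,79.3932) → (55.9634,73.9587) → (65.9312,68.3331) → (77.4289,62.5164) → (90.4567,56.5086) → (105.0145,50.3097).

Shape 3 is a cubic bezier drawn with `<path>`. Its stroke #ff00ff means score at S624, F2174. After flipping Y the toolpath is (66.9935,71.6722) → (67.1902,75.7271) → (50.7223,88.8588) → (28.8663,103.5192) → (12.8986,112.1603) → (14.0955,107.2341).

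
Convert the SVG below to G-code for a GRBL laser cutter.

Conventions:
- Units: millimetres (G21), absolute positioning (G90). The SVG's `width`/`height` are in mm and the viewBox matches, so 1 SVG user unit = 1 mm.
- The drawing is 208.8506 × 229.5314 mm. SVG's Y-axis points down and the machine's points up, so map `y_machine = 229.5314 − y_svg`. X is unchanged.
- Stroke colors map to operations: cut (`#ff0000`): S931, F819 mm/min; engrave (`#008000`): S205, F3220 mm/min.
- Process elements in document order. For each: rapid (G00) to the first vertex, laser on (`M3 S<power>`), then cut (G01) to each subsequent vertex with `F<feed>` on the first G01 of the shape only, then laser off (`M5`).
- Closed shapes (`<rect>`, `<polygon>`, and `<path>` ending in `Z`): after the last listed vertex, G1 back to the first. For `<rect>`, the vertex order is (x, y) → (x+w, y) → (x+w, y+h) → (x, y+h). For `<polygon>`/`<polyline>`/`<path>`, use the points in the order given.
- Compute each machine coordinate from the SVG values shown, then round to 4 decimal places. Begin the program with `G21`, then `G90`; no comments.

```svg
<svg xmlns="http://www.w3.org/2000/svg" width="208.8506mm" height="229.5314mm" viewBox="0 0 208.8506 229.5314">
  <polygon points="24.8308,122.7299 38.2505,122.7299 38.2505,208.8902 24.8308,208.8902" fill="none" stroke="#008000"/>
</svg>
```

viewBox `0 0 208.8506 229.5314` with mm width/height → 1 unit = 1 mm. Flip: y_m = 229.5314 − y_svg.

**Shape 1** — `<polygon>` rectangle, stroke `#008000` → engrave (S205, F3220). Machine vertices: (24.8308,106.8015) → (38.2505,106.8015) → (38.2505,20.6412) → (24.8308,20.6412) → (24.8308,106.8015). Closed: final G1 returns to the first vertex.

G21
G90
G00 X24.8308 Y106.8015
M3 S205
G01 X38.2505 Y106.8015 F3220
G01 X38.2505 Y20.6412
G01 X24.8308 Y20.6412
G01 X24.8308 Y106.8015
M5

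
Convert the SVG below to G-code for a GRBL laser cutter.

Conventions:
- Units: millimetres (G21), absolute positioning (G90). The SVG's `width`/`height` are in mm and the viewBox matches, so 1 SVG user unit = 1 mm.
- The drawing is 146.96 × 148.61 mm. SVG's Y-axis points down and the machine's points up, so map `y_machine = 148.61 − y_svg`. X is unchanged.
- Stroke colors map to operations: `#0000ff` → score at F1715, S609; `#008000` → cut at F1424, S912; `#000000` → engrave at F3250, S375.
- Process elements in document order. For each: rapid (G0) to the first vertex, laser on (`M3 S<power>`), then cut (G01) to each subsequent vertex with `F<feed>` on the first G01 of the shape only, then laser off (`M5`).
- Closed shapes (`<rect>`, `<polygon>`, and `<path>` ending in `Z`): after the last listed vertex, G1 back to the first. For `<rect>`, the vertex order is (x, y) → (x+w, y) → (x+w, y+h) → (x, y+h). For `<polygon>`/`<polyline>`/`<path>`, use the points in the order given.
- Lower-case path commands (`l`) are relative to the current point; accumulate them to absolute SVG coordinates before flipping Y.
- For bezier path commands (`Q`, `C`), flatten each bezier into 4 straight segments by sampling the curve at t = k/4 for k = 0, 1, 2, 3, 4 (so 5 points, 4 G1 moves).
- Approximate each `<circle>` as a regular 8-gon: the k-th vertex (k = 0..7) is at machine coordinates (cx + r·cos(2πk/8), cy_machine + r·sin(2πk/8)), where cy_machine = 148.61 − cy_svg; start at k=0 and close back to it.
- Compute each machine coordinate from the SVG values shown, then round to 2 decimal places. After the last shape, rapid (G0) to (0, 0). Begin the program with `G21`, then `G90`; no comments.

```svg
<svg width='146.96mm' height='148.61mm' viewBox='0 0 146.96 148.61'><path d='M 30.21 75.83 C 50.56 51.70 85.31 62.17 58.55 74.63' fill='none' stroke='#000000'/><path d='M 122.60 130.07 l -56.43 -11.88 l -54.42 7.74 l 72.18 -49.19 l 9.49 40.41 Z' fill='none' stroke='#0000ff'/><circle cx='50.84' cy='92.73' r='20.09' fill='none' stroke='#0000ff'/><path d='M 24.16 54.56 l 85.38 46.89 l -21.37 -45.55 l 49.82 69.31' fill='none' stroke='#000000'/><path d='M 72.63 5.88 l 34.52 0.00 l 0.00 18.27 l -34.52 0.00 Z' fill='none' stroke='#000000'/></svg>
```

viewBox `0 0 146.96 148.61` with mm width/height → 1 unit = 1 mm. Flip: y_m = 148.61 − y_svg.

**Shape 1** — `<path>` cubic bezier, stroke `#000000` → engrave (S375, F3250). Control points (SVG): P0=(30.21,75.83), P1=(50.56,51.70), P2=(85.31,62.17), P3=(58.55,74.63); sampled at t=k/4. Machine vertices: (30.21,72.78) → (46.99,84.90) → (62.05,87.10) → (68.27,82.44) → (58.55,73.98). Open path.

**Shape 2** — `<path>` closed polygon, stroke `#0000ff` → score (S609, F1715). Machine vertices: (122.60,18.54) → (66.17,30.42) → (11.75,22.68) → (83.93,71.87) → (93.42,31.46) → (122.60,18.54). Closed: final G1 returns to the first vertex.

**Shape 3** — `<circle>` circle, stroke `#0000ff` → score (S609, F1715). Machine vertices: (70.93,55.88) → (65.05,70.09) → (50.84,75.97) → (36.63,70.09) → (30.75,55.88) → (36.63,41.67) → (50.84,35.79) → (65.05,41.67) → (70.93,55.88). Closed: final G1 returns to the first vertex.

**Shape 4** — `<path>` open polyline, stroke `#000000` → engrave (S375, F3250). Machine vertices: (24.16,94.05) → (109.54,47.16) → (88.17,92.71) → (137.99,23.40). Open path.

**Shape 5** — `<path>` rectangle, stroke `#000000` → engrave (S375, F3250). Machine vertices: (72.63,142.73) → (107.15,142.73) → (107.15,124.46) → (72.63,124.46) → (72.63,142.73). Closed: final G1 returns to the first vertex.

G21
G90
G0 X30.21 Y72.78
M3 S375
G01 X46.99 Y84.90 F3250
G01 X62.05 Y87.10
G01 X68.27 Y82.44
G01 X58.55 Y73.98
M5
G0 X122.60 Y18.54
M3 S609
G01 X66.17 Y30.42 F1715
G01 X11.75 Y22.68
G01 X83.93 Y71.87
G01 X93.42 Y31.46
G01 X122.60 Y18.54
M5
G0 X70.93 Y55.88
M3 S609
G01 X65.05 Y70.09 F1715
G01 X50.84 Y75.97
G01 X36.63 Y70.09
G01 X30.75 Y55.88
G01 X36.63 Y41.67
G01 X50.84 Y35.79
G01 X65.05 Y41.67
G01 X70.93 Y55.88
M5
G0 X24.16 Y94.05
M3 S375
G01 X109.54 Y47.16 F3250
G01 X88.17 Y92.71
G01 X137.99 Y23.40
M5
G0 X72.63 Y142.73
M3 S375
G01 X107.15 Y142.73 F3250
G01 X107.15 Y124.46
G01 X72.63 Y124.46
G01 X72.63 Y142.73
M5
G0 X0.00 Y0.00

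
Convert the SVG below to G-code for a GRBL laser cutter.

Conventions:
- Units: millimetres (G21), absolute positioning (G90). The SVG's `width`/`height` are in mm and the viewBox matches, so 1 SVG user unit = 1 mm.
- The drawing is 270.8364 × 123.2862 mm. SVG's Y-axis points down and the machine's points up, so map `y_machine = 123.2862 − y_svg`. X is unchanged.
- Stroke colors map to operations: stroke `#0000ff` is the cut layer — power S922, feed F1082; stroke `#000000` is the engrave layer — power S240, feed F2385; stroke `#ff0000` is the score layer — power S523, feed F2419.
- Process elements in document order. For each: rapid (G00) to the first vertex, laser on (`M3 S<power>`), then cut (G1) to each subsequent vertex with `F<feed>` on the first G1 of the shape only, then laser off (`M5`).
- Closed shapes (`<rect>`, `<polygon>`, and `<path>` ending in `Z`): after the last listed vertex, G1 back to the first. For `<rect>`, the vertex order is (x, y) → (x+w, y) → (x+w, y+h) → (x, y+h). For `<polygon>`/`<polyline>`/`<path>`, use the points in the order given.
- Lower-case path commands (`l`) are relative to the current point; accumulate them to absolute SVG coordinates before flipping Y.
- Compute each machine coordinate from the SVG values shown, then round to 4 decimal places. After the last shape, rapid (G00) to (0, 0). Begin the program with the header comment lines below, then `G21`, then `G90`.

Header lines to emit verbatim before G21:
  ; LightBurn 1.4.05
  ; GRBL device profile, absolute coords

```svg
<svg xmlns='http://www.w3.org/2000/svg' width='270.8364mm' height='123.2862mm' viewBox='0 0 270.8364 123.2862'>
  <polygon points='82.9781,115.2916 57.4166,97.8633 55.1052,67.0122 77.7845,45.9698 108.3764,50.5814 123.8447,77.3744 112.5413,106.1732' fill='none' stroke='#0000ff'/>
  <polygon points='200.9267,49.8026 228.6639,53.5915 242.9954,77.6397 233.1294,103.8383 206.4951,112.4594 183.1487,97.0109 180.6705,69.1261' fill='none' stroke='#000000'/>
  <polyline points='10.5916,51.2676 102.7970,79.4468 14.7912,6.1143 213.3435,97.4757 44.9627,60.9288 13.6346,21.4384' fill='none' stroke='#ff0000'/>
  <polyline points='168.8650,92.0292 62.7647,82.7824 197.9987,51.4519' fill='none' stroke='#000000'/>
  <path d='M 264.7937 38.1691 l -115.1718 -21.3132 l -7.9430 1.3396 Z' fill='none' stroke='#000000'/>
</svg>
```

; LightBurn 1.4.05
; GRBL device profile, absolute coords
G21
G90
G00 X82.9781 Y7.9946
M3 S922
G1 X57.4166 Y25.4229 F1082
G1 X55.1052 Y56.2740
G1 X77.7845 Y77.3164
G1 X108.3764 Y72.7048
G1 X123.8447 Y45.9118
G1 X112.5413 Y17.1130
G1 X82.9781 Y7.9946
M5
G00 X200.9267 Y73.4836
M3 S240
G1 X228.6639 Y69.6947 F2385
G1 X242.9954 Y45.6465
G1 X233.1294 Y19.4479
G1 X206.4951 Y10.8268
G1 X183.1487 Y26.2753
G1 X180.6705 Y54.1601
G1 X200.9267 Y73.4836
M5
G00 X10.5916 Y72.0186
M3 S523
G1 X102.7970 Y43.8394 F2419
G1 X14.7912 Y117.1719
G1 X213.3435 Y25.8105
G1 X44.9627 Y62.3574
G1 X13.6346 Y101.8478
M5
G00 X168.8650 Y31.2570
M3 S240
G1 X62.7647 Y40.5038 F2385
G1 X197.9987 Y71.8343
M5
G00 X264.7937 Y85.1171
M3 S240
G1 X149.6219 Y106.4303 F2385
G1 X141.6789 Y105.0907
G1 X264.7937 Y85.1171
M5
G00 X0.0000 Y0.0000

1 u = 1 mm; y_m = 123.2862 − y.

[1] `<polygon>` regular polygon, #0000ff→cut S922 F1082: (82.9781,7.9946) → (57.4166,25.4229) → (55.1052,56.2740) → (77.7845,77.3164) → (108.3764,72.7048) → (123.8447,45.9118) → (112.5413,17.1130) → (82.9781,7.9946) (closed)

[2] `<polygon>` regular polygon, #000000→engrave S240 F2385: (200.9267,73.4836) → (228.6639,69.6947) → (242.9954,45.6465) → (233.1294,19.4479) → (206.4951,10.8268) → (183.1487,26.2753) → (180.6705,54.1601) → (200.9267,73.4836) (closed)

[3] `<polyline>` open polyline, #ff0000→score S523 F2419: (10.5916,72.0186) → (102.7970,43.8394) → (14.7912,117.1719) → (213.3435,25.8105) → (44.9627,62.3574) → (13.6346,101.8478)

[4] `<polyline>` open polyline, #000000→engrave S240 F2385: (168.8650,31.2570) → (62.7647,40.5038) → (197.9987,71.8343)

[5] `<path>` closed polygon, #000000→engrave S240 F2385: (264.7937,85.1171) → (149.6219,106.4303) → (141.6789,105.0907) → (264.7937,85.1171) (closed)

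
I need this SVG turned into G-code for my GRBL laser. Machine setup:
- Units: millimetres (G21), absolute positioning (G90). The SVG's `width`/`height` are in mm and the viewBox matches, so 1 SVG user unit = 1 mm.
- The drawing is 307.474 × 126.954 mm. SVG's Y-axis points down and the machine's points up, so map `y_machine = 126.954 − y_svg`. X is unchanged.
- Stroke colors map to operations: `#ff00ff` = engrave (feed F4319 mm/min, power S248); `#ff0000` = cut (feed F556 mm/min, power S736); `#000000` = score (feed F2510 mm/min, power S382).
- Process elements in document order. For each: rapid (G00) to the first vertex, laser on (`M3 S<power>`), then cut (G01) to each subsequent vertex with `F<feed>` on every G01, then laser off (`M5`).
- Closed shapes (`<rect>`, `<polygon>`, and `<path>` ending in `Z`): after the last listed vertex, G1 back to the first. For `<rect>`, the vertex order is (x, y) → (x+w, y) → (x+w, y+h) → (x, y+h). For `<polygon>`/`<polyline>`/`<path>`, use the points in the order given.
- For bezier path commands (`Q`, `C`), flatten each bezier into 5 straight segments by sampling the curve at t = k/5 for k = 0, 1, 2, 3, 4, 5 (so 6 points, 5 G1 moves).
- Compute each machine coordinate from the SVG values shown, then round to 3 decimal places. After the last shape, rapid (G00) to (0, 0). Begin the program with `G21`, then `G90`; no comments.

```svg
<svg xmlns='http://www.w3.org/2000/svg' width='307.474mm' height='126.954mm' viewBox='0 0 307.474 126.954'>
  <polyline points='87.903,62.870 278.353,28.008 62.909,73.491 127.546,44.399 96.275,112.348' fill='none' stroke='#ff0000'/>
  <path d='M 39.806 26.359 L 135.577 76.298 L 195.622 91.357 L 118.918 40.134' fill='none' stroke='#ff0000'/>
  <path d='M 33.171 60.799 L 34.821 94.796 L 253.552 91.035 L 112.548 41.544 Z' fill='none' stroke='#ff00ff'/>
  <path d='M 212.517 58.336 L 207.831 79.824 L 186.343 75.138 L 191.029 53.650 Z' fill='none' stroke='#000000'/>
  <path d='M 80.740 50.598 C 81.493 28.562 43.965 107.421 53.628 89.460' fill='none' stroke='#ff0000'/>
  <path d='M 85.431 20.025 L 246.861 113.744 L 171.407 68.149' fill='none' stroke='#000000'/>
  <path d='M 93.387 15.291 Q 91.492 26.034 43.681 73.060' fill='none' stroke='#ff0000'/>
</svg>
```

viewBox `0 0 307.474 126.954` with mm width/height → 1 unit = 1 mm. Flip: y_m = 126.954 − y_svg.

**Shape 1** — `<polyline>` open polyline, stroke `#ff0000` → cut (S736, F556). Machine vertices: (87.903,64.084) → (278.353,98.946) → (62.909,53.463) → (127.546,82.555) → (96.275,14.606). Open path.

**Shape 2** — `<path>` open polyline, stroke `#ff0000` → cut (S736, F556). Machine vertices: (39.806,100.595) → (135.577,50.656) → (195.622,35.597) → (118.918,86.820). Open path.

**Shape 3** — `<path>` closed polygon, stroke `#ff00ff` → engrave (S248, F4319). Machine vertices: (33.171,66.155) → (34.821,32.158) → (253.552,35.919) → (112.548,85.410) → (33.171,66.155). Closed: final G1 returns to the first vertex.

**Shape 4** — `<path>` regular polygon, stroke `#000000` → score (S382, F2510). Machine vertices: (212.517,68.618) → (207.831,47.130) → (186.343,51.816) → (191.029,73.304) → (212.517,68.618). Closed: final G1 returns to the first vertex.

**Shape 5** — `<path>` cubic bezier, stroke `#ff0000` → cut (S736, F556). Control points (SVG): P0=(80.740,50.598), P1=(81.493,28.562), P2=(43.965,107.421), P3=(53.628,89.460); sampled at t=k/5. Machine vertices: (80.740,76.356) → (77.282,79.052) → (68.739,67.023) → (59.214,49.761) → (52.809,36.754) → (53.628,37.494). Open path.

**Shape 6** — `<path>` open polyline, stroke `#000000` → score (S382, F2510). Machine vertices: (85.431,106.929) → (246.861,13.210) → (171.407,58.805). Open path.

**Shape 7** — `<path>` quadratic bezier, stroke `#ff0000` → cut (S736, F556). Control points (SVG): P0=(93.387,15.291), P1=(91.492,26.034), P2=(43.681,73.060); sampled at t=k/5. Machine vertices: (93.387,111.663) → (90.792,105.914) → (84.524,97.263) → (74.583,85.710) → (60.969,71.253) → (43.681,53.894). Open path.

G21
G90
G00 X87.903 Y64.084
M3 S736
G01 X278.353 Y98.946 F556
G01 X62.909 Y53.463 F556
G01 X127.546 Y82.555 F556
G01 X96.275 Y14.606 F556
M5
G00 X39.806 Y100.595
M3 S736
G01 X135.577 Y50.656 F556
G01 X195.622 Y35.597 F556
G01 X118.918 Y86.820 F556
M5
G00 X33.171 Y66.155
M3 S248
G01 X34.821 Y32.158 F4319
G01 X253.552 Y35.919 F4319
G01 X112.548 Y85.410 F4319
G01 X33.171 Y66.155 F4319
M5
G00 X212.517 Y68.618
M3 S382
G01 X207.831 Y47.130 F2510
G01 X186.343 Y51.816 F2510
G01 X191.029 Y73.304 F2510
G01 X212.517 Y68.618 F2510
M5
G00 X80.740 Y76.356
M3 S736
G01 X77.282 Y79.052 F556
G01 X68.739 Y67.023 F556
G01 X59.214 Y49.761 F556
G01 X52.809 Y36.754 F556
G01 X53.628 Y37.494 F556
M5
G00 X85.431 Y106.929
M3 S382
G01 X246.861 Y13.210 F2510
G01 X171.407 Y58.805 F2510
M5
G00 X93.387 Y111.663
M3 S736
G01 X90.792 Y105.914 F556
G01 X84.524 Y97.263 F556
G01 X74.583 Y85.710 F556
G01 X60.969 Y71.253 F556
G01 X43.681 Y53.894 F556
M5
G00 X0.000 Y0.000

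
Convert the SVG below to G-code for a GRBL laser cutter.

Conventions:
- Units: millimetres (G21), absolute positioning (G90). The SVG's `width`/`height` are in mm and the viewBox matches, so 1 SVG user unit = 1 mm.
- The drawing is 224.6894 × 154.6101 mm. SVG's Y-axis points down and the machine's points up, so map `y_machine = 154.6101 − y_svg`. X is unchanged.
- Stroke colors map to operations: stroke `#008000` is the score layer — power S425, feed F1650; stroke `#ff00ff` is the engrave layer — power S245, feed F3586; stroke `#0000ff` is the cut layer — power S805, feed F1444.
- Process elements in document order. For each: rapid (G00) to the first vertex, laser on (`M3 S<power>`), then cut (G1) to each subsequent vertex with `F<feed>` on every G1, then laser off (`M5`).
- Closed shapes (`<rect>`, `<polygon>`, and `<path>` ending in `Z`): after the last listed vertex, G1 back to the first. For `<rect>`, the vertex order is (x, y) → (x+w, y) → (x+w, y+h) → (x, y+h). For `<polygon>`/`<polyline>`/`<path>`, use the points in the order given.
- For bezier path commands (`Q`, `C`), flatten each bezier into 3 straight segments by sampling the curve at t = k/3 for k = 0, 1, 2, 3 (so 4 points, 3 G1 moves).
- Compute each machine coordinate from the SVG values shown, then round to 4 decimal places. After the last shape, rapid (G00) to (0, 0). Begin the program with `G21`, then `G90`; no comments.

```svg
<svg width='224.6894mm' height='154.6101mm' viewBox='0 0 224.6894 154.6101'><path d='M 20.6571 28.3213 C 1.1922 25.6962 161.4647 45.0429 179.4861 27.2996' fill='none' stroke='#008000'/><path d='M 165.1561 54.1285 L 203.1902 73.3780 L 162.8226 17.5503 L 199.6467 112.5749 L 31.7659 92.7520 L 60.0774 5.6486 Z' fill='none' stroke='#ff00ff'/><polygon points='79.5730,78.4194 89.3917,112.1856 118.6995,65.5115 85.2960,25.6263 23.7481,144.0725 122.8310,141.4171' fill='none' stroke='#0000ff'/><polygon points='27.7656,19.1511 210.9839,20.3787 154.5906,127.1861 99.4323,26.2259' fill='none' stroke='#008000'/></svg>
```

G21
G90
G00 X20.6571 Y126.2888
M3 S425
G1 X49.1792 Y123.7774 F1650
G1 X125.9732 Y119.7431 F1650
G1 X179.4861 Y127.3105 F1650
M5
G00 X165.1561 Y100.4816
M3 S245
G1 X203.1902 Y81.2321 F3586
G1 X162.8226 Y137.0598 F3586
G1 X199.6467 Y42.0352 F3586
G1 X31.7659 Y61.8581 F3586
G1 X60.0774 Y148.9615 F3586
G1 X165.1561 Y100.4816 F3586
M5
G00 X79.5730 Y76.1907
M3 S805
G1 X89.3917 Y42.4245 F1444
G1 X118.6995 Y89.0986 F1444
G1 X85.2960 Y128.9838 F1444
G1 X23.7481 Y10.5376 F1444
G1 X122.8310 Y13.1930 F1444
G1 X79.5730 Y76.1907 F1444
M5
G00 X27.7656 Y135.4590
M3 S425
G1 X210.9839 Y134.2314 F1650
G1 X154.5906 Y27.4240 F1650
G1 X99.4323 Y128.3842 F1650
G1 X27.7656 Y135.4590 F1650
M5
G00 X0.0000 Y0.0000

viewBox `0 0 224.6894 154.6101` with mm width/height → 1 unit = 1 mm. Flip: y_m = 154.6101 − y_svg.

**Shape 1** — `<path>` cubic bezier, stroke `#008000` → score (S425, F1650). Control points (SVG): P0=(20.6571,28.3213), P1=(1.1922,25.6962), P2=(161.4647,45.0429), P3=(179.4861,27.2996); sampled at t=k/3. Machine vertices: (20.6571,126.2888) → (49.1792,123.7774) → (125.9732,119.7431) → (179.4861,127.3105). Open path.

**Shape 2** — `<path>` closed polygon, stroke `#ff00ff` → engrave (S245, F3586). Machine vertices: (165.1561,100.4816) → (203.1902,81.2321) → (162.8226,137.0598) → (199.6467,42.0352) → (31.7659,61.8581) → (60.0774,148.9615) → (165.1561,100.4816). Closed: final G1 returns to the first vertex.

**Shape 3** — `<polygon>` closed polygon, stroke `#0000ff` → cut (S805, F1444). Machine vertices: (79.5730,76.1907) → (89.3917,42.4245) → (118.6995,89.0986) → (85.2960,128.9838) → (23.7481,10.5376) → (122.8310,13.1930) → (79.5730,76.1907). Closed: final G1 returns to the first vertex.

**Shape 4** — `<polygon>` closed polygon, stroke `#008000` → score (S425, F1650). Machine vertices: (27.7656,135.4590) → (210.9839,134.2314) → (154.5906,27.4240) → (99.4323,128.3842) → (27.7656,135.4590). Closed: final G1 returns to the first vertex.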